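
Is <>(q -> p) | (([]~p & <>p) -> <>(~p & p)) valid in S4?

Tableau for the negation ~(<>(q -> p) | (([]~p & <>p) -> <>(~p & p))):
1. ~(<>(q -> p) | (([]~p & <>p) -> <>(~p & p))), w0
2. ~<>(q -> p), w0
3. ~(([]~p & <>p) -> <>(~p & p)), w0
4. []~p & <>p, w0
5. ~<>(~p & p), w0
6. []~p, w0
7. <>p, w0
8. ~(q -> p), w0
9. q, w0
10. ~p, w0
11. ~(~p & p), w0
12. p, w1
13. ~(q -> p), w1
14. q, w1
15. ~p, w1
Accessibility: w0Rw0, w0Rw1, w1Rw1
Branch closes: p and ~p both at w1.
Every branch of the negation's tableau closes; the branch above is one of them.

Valid in S4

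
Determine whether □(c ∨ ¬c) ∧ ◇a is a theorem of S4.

Tableau for the negation ¬(□(c ∨ ¬c) ∧ ◇a):
1. ¬(□(c ∨ ¬c) ∧ ◇a), u
2. ¬◇a, u   [¬∧-rule on 1 (branches; this branch)]
3. ¬a, u   [¬◇-rule on 2 via uRu]
Accessibility: uRu
The negation has an open branch (countermodel exists).

Not valid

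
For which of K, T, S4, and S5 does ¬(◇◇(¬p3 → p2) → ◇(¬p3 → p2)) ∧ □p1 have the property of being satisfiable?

K, T

T-tableau for the formula:
1. ¬(◇◇(¬p3 → p2) → ◇(¬p3 → p2)) ∧ □p1, w0
2. ¬(◇◇(¬p3 → p2) → ◇(¬p3 → p2)), w0
3. □p1, w0
4. ◇◇(¬p3 → p2), w0
5. ¬◇(¬p3 → p2), w0
6. p1, w0
7. ¬(¬p3 → p2), w0
8. ¬p3, w0
9. ¬p2, w0
10. ◇(¬p3 → p2), w1
11. p1, w1
12. ¬(¬p3 → p2), w1
13. ¬p3, w1
14. ¬p2, w1
15. ¬p3 → p2, w2
16. p2, w2
Accessibility: w0Rw0, w0Rw1, w1Rw1, w1Rw2, w2Rw2
Complete open branch: satisfiable in T, hence also in K (this T-model is also a K-model).
S4-tableau for the formula:
1. ¬(◇◇(¬p3 → p2) → ◇(¬p3 → p2)) ∧ □p1, w0
2. ¬(◇◇(¬p3 → p2) → ◇(¬p3 → p2)), w0
3. □p1, w0
4. ◇◇(¬p3 → p2), w0
5. ¬◇(¬p3 → p2), w0
6. p1, w0
7. ¬(¬p3 → p2), w0
8. ¬p3, w0
9. ¬p2, w0
10. ◇(¬p3 → p2), w1
11. p1, w1
12. ¬(¬p3 → p2), w1
13. ¬p3, w1
14. ¬p2, w1
15. ¬p3 → p2, w2
16. p1, w2
17. ¬(¬p3 → p2), w2
18. ¬p3, w2
19. ¬p2, w2
20. p2, w2
Accessibility: w0Rw0, w0Rw1, w0Rw2, w1Rw1, w1Rw2, w2Rw2
Branch closes: p2 and ¬p2 both at w2.
Every branch closes (one shown): unsatisfiable in S4, hence also in S5 (every S5-frame is an S4-frame).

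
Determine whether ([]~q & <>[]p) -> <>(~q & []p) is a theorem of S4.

Tableau for the negation ~(([]~q & <>[]p) -> <>(~q & []p)):
1. ~(([]~q & <>[]p) -> <>(~q & []p)), w0
2. []~q & <>[]p, w0
3. ~<>(~q & []p), w0
4. []~q, w0
5. <>[]p, w0
6. ~(~q & []p), w0
7. ~q, w0
8. ~[]p, w0
9. []p, w1
10. ~(~q & []p), w1
11. ~q, w1
12. p, w1
13. ~[]p, w1
14. ~p, w2
15. ~(~q & []p), w2
16. ~q, w2
17. ~[]p, w2
18. ~p, w3
19. ~(~q & []p), w3
20. ~q, w3
21. p, w3
Accessibility: w0Rw0, w0Rw1, w0Rw2, w0Rw3, w1Rw1, w1Rw3, w2Rw2, w3Rw3
Branch closes: p and ~p both at w3.
All branches of the negation close; one closing branch shown above.

Valid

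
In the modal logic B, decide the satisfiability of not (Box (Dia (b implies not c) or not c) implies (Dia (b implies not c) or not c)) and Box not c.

Unsatisfiable (every branch closes)

1. not (Box (Dia (b implies not c) or not c) implies (Dia (b implies not c) or not c)) and Box not c, 0
2. not (Box (Dia (b implies not c) or not c) implies (Dia (b implies not c) or not c)), 0
3. Box not c, 0
4. Box (Dia (b implies not c) or not c), 0
5. not (Dia (b implies not c) or not c), 0
6. not Dia (b implies not c), 0
7. c, 0
8. not c, 0
Accessibility: 0R0
Branch closes: c and not c both at 0.
(One branch shown.) All branches close.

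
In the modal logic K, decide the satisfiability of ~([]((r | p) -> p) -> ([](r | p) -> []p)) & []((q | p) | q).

No, unsatisfiable

1. ~([]((r | p) -> p) -> ([](r | p) -> []p)) & []((q | p) | q), 0
2. ~([]((r | p) -> p) -> ([](r | p) -> []p)), 0
3. []((q | p) | q), 0
4. []((r | p) -> p), 0
5. ~([](r | p) -> []p), 0
6. [](r | p), 0
7. ~[]p, 0
8. ~p, 1
9. (q | p) | q, 1
10. (r | p) -> p, 1
11. r | p, 1
12. q, 1
13. ~(r | p), 1
14. ~r, 1
15. p, 1
Accessibility: 0R1
Branch closes: p and ~p both at 1.
(One branch shown.) All branches close.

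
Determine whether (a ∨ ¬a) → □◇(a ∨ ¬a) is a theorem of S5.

Valid

Tableau for the negation ¬((a ∨ ¬a) → □◇(a ∨ ¬a)):
1. ¬((a ∨ ¬a) → □◇(a ∨ ¬a)), w0
2. a ∨ ¬a, w0   [¬→-rule on 1]
3. ¬□◇(a ∨ ¬a), w0   [¬→-rule on 1]
4. ¬a, w0   [∨-rule on 2 (branches; this branch)]
5. ¬◇(a ∨ ¬a), w1   [¬□-rule on 3: fresh world w1, w0Rw1]
6. ¬(a ∨ ¬a), w0   [¬◇-rule on 5 via w1Rw0]
7. a, w0   [¬∨-rule on 6]
Accessibility: w0Rw0, w0Rw1, w1Rw0, w1Rw1
Branch closes: a and ¬a both at w0.
All branches of the negation close; one closing branch shown above.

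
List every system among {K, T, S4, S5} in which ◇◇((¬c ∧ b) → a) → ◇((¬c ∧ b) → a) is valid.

S4, S5

T-tableau for the negation ¬(◇◇((¬c ∧ b) → a) → ◇((¬c ∧ b) → a)):
1. ¬(◇◇((¬c ∧ b) → a) → ◇((¬c ∧ b) → a)), 0
2. ◇◇((¬c ∧ b) → a), 0
3. ¬◇((¬c ∧ b) → a), 0
4. ¬((¬c ∧ b) → a), 0
5. ¬c ∧ b, 0
6. ¬a, 0
7. ¬c, 0
8. b, 0
9. ◇((¬c ∧ b) → a), 1
10. ¬((¬c ∧ b) → a), 1
11. ¬c ∧ b, 1
12. ¬a, 1
13. ¬c, 1
14. b, 1
15. (¬c ∧ b) → a, 2
16. a, 2
Accessibility: 0R0, 0R1, 1R1, 1R2, 2R2
Complete open branch: countermodel on a T-frame, so not valid in T, nor in K (the same frame is also a K-frame).
S4-tableau for the negation ¬(◇◇((¬c ∧ b) → a) → ◇((¬c ∧ b) → a)):
1. ¬(◇◇((¬c ∧ b) → a) → ◇((¬c ∧ b) → a)), 0
2. ◇◇((¬c ∧ b) → a), 0
3. ¬◇((¬c ∧ b) → a), 0
4. ¬((¬c ∧ b) → a), 0
5. ¬c ∧ b, 0
6. ¬a, 0
7. ¬c, 0
8. b, 0
9. ◇((¬c ∧ b) → a), 1
10. ¬((¬c ∧ b) → a), 1
11. ¬c ∧ b, 1
12. ¬a, 1
13. ¬c, 1
14. b, 1
15. (¬c ∧ b) → a, 2
16. ¬((¬c ∧ b) → a), 2
17. ¬c ∧ b, 2
18. ¬a, 2
19. ¬c, 2
20. b, 2
21. ¬(¬c ∧ b), 2
22. ¬b, 2
Accessibility: 0R0, 0R1, 0R2, 1R1, 1R2, 2R2
Branch closes: b and ¬b both at 2.
Every branch closes (one shown): valid in S4, hence also in S5 (every theorem of S4 is a theorem of S5).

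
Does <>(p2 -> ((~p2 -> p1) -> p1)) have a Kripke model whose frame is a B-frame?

Yes, satisfiable

1. <>(p2 -> ((~p2 -> p1) -> p1)), 0
2. p2 -> ((~p2 -> p1) -> p1), 1   [<>-rule on 1: fresh world 1, 0R1]
3. (~p2 -> p1) -> p1, 1   [->-rule on 2 (branches; this branch)]
4. p1, 1   [->-rule on 3 (branches; this branch)]
Accessibility: 0R0, 0R1, 1R0, 1R1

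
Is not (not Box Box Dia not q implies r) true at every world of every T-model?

Tableau for the negation not Box Box Dia not q implies r:
1. not Box Box Dia not q implies r, w0
2. r, w0   [implies-rule on 1 (branches; this branch)]
Accessibility: w0Rw0
The negation has an open branch (countermodel exists).

No, not valid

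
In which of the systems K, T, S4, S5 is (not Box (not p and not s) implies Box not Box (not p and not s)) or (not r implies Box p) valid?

S4-tableau for the negation not ((not Box (not p and not s) implies Box not Box (not p and not s)) or (not r implies Box p)):
1. not ((not Box (not p and not s) implies Box not Box (not p and not s)) or (not r implies Box p)), u
2. not (not Box (not p and not s) implies Box not Box (not p and not s)), u
3. not (not r implies Box p), u
4. not Box (not p and not s), u
5. not Box not Box (not p and not s), u
6. not r, u
7. not Box p, u
8. not (not p and not s), v
9. s, v
10. Box (not p and not s), w
11. not p and not s, w
12. not p, w
13. not s, w
14. not p, x
Accessibility: uRu, uRv, uRw, uRx, vRv, wRw, xRx
Complete open branch: countermodel on an S4-frame, so not valid in S4, nor in K, T (the same frame is also a K-frame and a T-frame).
S5-tableau for the negation not ((not Box (not p and not s) implies Box not Box (not p and not s)) or (not r implies Box p)):
1. not ((not Box (not p and not s) implies Box not Box (not p and not s)) or (not r implies Box p)), u
2. not (not Box (not p and not s) implies Box not Box (not p and not s)), u
3. not (not r implies Box p), u
4. not Box (not p and not s), u
5. not Box not Box (not p and not s), u
6. not r, u
7. not Box p, u
8. not (not p and not s), v
9. s, v
10. Box (not p and not s), w
11. not p and not s, u
12. not p, u
13. not s, u
14. not p and not s, v
15. not p, v
16. not s, v
Accessibility: uRu, uRv, uRw, vRu, vRv, vRw, wRu, wRv, wRw
Branch closes: s and not s both at v.
Every branch closes (one shown): valid in S5.

S5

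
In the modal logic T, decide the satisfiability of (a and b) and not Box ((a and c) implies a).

Unsatisfiable

1. (a and b) and not Box ((a and c) implies a), u
2. a and b, u   [and-rule on 1]
3. not Box ((a and c) implies a), u   [and-rule on 1]
4. a, u   [and-rule on 2]
5. b, u   [and-rule on 2]
6. not ((a and c) implies a), v   [neg-Box-rule on 3: fresh world v, uRv]
7. a and c, v   [neg-implies-rule on 6]
8. not a, v   [neg-implies-rule on 6]
9. a, v   [and-rule on 7]
10. c, v   [and-rule on 7]
Accessibility: uRu, uRv, vRv
Branch closes: a and not a both at v.
Every branch closes; the branch above is one of them.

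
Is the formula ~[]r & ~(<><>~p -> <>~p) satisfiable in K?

1. ~[]r & ~(<><>~p -> <>~p), w0
2. ~[]r, w0
3. ~(<><>~p -> <>~p), w0
4. <><>~p, w0
5. ~<>~p, w0
6. ~r, w1
7. p, w1
8. <>~p, w2
9. p, w2
10. ~p, w3
Accessibility: w0Rw1, w0Rw2, w2Rw3

Yes, satisfiable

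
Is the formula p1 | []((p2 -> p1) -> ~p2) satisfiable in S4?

Satisfiable (open branch found)

1. p1 | []((p2 -> p1) -> ~p2), u
2. []((p2 -> p1) -> ~p2), u   [|-rule on 1 (branches; this branch)]
3. (p2 -> p1) -> ~p2, u   [[]-rule on 2 via uRu]
4. ~p2, u   [->-rule on 3 (branches; this branch)]
Accessibility: uRu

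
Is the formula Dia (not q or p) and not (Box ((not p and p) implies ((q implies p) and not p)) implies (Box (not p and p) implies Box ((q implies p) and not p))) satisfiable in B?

1. Dia (not q or p) and not (Box ((not p and p) implies ((q implies p) and not p)) implies (Box (not p and p) implies Box ((q implies p) and not p))), u
2. Dia (not q or p), u
3. not (Box ((not p and p) implies ((q implies p) and not p)) implies (Box (not p and p) implies Box ((q implies p) and not p))), u
4. Box ((not p and p) implies ((q implies p) and not p)), u
5. not (Box (not p and p) implies Box ((q implies p) and not p)), u
6. Box (not p and p), u
7. not Box ((q implies p) and not p), u
8. (not p and p) implies ((q implies p) and not p), u
9. not p and p, u
10. not p, u
11. p, u
Accessibility: uRu
Branch closes: p and not p both at u.
All branches of the tableau close; one closing branch shown above.

Unsatisfiable (every branch closes)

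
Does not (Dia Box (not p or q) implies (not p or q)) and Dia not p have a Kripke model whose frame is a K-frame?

1. not (Dia Box (not p or q) implies (not p or q)) and Dia not p, u
2. not (Dia Box (not p or q) implies (not p or q)), u
3. Dia not p, u
4. Dia Box (not p or q), u
5. not (not p or q), u
6. p, u
7. not q, u
8. not p, v
9. Box (not p or q), w
Accessibility: uRv, uRw

Yes, satisfiable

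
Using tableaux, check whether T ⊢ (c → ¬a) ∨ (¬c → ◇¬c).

Yes, valid

Tableau for the negation ¬((c → ¬a) ∨ (¬c → ◇¬c)):
1. ¬((c → ¬a) ∨ (¬c → ◇¬c)), u
2. ¬(c → ¬a), u
3. ¬(¬c → ◇¬c), u
4. c, u
5. a, u
6. ¬c, u
7. ¬◇¬c, u
Accessibility: uRu
Branch closes: c and ¬c both at u.
All branches of the negation close; one closing branch shown above.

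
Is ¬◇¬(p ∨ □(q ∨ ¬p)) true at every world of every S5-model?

Tableau for the negation ◇¬(p ∨ □(q ∨ ¬p)):
1. ◇¬(p ∨ □(q ∨ ¬p)), w0
2. ¬(p ∨ □(q ∨ ¬p)), w1
3. ¬p, w1
4. ¬□(q ∨ ¬p), w1
5. ¬(q ∨ ¬p), w2
6. ¬q, w2
7. p, w2
Accessibility: w0Rw0, w0Rw1, w0Rw2, w1Rw0, w1Rw1, w1Rw2, w2Rw0, w2Rw1, w2Rw2
The negation has an open branch (countermodel exists).

No, not valid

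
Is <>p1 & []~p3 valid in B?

Tableau for the negation ~(<>p1 & []~p3):
1. ~(<>p1 & []~p3), w0
2. ~[]~p3, w0
3. p3, w1
Accessibility: w0Rw0, w0Rw1, w1Rw0, w1Rw1
The negation has an open branch (countermodel exists).

Invalid (countermodel exists)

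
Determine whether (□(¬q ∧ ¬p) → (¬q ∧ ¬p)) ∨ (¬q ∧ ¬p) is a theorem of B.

Valid in B

Tableau for the negation ¬((□(¬q ∧ ¬p) → (¬q ∧ ¬p)) ∨ (¬q ∧ ¬p)):
1. ¬((□(¬q ∧ ¬p) → (¬q ∧ ¬p)) ∨ (¬q ∧ ¬p)), 0
2. ¬(□(¬q ∧ ¬p) → (¬q ∧ ¬p)), 0   [¬∨-rule on 1]
3. ¬(¬q ∧ ¬p), 0   [¬∨-rule on 1]
4. □(¬q ∧ ¬p), 0   [¬→-rule on 2]
5. ¬q ∧ ¬p, 0   [□-rule on 4 via 0R0]
6. ¬q, 0   [∧-rule on 5]
7. ¬p, 0   [∧-rule on 5]
8. p, 0   [¬∧-rule on 3 (branches; this branch)]
Accessibility: 0R0
Branch closes: p and ¬p both at 0.
All branches of the negation close; one closing branch shown above.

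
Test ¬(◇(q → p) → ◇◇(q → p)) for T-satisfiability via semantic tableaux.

1. ¬(◇(q → p) → ◇◇(q → p)), w0
2. ◇(q → p), w0
3. ¬◇◇(q → p), w0
4. ¬◇(q → p), w0
5. ¬(q → p), w0
6. q, w0
7. ¬p, w0
8. q → p, w1
9. ¬◇(q → p), w1
10. ¬(q → p), w1
11. q, w1
12. ¬p, w1
13. p, w1
Accessibility: w0Rw0, w0Rw1, w1Rw1
Branch closes: p and ¬p both at w1.
All branches of the tableau close; one closing branch shown above.

Unsatisfiable (every branch closes)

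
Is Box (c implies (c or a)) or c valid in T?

Tableau for the negation not (Box (c implies (c or a)) or c):
1. not (Box (c implies (c or a)) or c), 0
2. not Box (c implies (c or a)), 0
3. not c, 0
4. not (c implies (c or a)), 1
5. c, 1
6. not (c or a), 1
7. not c, 1
8. not a, 1
Accessibility: 0R0, 0R1, 1R1
Branch closes: c and not c both at 1.
All branches of the negation close; one closing branch shown above.

Valid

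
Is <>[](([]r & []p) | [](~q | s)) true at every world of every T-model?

Not valid

Tableau for the negation ~<>[](([]r & []p) | [](~q | s)):
1. ~<>[](([]r & []p) | [](~q | s)), 0
2. ~[](([]r & []p) | [](~q | s)), 0
3. ~(([]r & []p) | [](~q | s)), 1
4. ~([]r & []p), 1
5. ~[](~q | s), 1
6. ~[](([]r & []p) | [](~q | s)), 1
7. ~[]p, 1
8. ~(~q | s), 2
9. q, 2
10. ~s, 2
11. ~(([]r & []p) | [](~q | s)), 3
12. ~([]r & []p), 3
13. ~[](~q | s), 3
14. ~[]p, 3
15. ~p, 4
16. ~(~q | s), 5
17. q, 5
18. ~s, 5
19. ~p, 6
Accessibility: 0R0, 0R1, 1R1, 1R2, 1R3, 1R4, 2R2, 3R3, 3R5, 3R6, 4R4, 5R5, 6R6
The negation has an open branch (countermodel exists).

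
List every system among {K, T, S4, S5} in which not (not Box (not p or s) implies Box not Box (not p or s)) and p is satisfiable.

S4-tableau for the formula:
1. not (not Box (not p or s) implies Box not Box (not p or s)) and p, w0
2. not (not Box (not p or s) implies Box not Box (not p or s)), w0   [and-rule on 1]
3. p, w0   [and-rule on 1]
4. not Box (not p or s), w0   [neg-implies-rule on 2]
5. not Box not Box (not p or s), w0   [neg-implies-rule on 2]
6. not (not p or s), w1   [neg-Box-rule on 4: fresh world w1, w0Rw1]
7. p, w1   [neg-or-rule on 6]
8. not s, w1   [neg-or-rule on 6]
9. Box (not p or s), w2   [neg-Box-rule on 5: fresh world w2, w0Rw2]
10. not p or s, w2   [Box-rule on 9 via w2Rw2]
11. s, w2   [or-rule on 10 (branches; this branch)]
Accessibility: w0Rw0, w0Rw1, w0Rw2, w1Rw1, w2Rw2
Complete open branch: satisfiable in S4, hence also in K, T (this S4-model is also a K-model and a T-model).
S5-tableau for the formula:
1. not (not Box (not p or s) implies Box not Box (not p or s)) and p, w0
2. not (not Box (not p or s) implies Box not Box (not p or s)), w0   [and-rule on 1]
3. p, w0   [and-rule on 1]
4. not Box (not p or s), w0   [neg-implies-rule on 2]
5. not Box not Box (not p or s), w0   [neg-implies-rule on 2]
6. not (not p or s), w1   [neg-Box-rule on 4: fresh world w1, w0Rw1]
7. p, w1   [neg-or-rule on 6]
8. not s, w1   [neg-or-rule on 6]
9. Box (not p or s), w2   [neg-Box-rule on 5: fresh world w2, w0Rw2]
10. not p or s, w0   [Box-rule on 9 via w2Rw0]
11. not p or s, w1   [Box-rule on 9 via w2Rw1]
12. not p or s, w2   [Box-rule on 9 via w2Rw2]
13. s, w0   [or-rule on 10 (branches; this branch)]
14. s, w1   [or-rule on 11 (branches; this branch)]
Accessibility: w0Rw0, w0Rw1, w0Rw2, w1Rw0, w1Rw1, w1Rw2, w2Rw0, w2Rw1, w2Rw2
Branch closes: s and not s both at w1.
Every branch closes (one shown): unsatisfiable in S5.

K, T, S4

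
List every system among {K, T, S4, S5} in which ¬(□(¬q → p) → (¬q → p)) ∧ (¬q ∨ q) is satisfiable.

K

K-tableau for the formula:
1. ¬(□(¬q → p) → (¬q → p)) ∧ (¬q ∨ q), u
2. ¬(□(¬q → p) → (¬q → p)), u
3. ¬q ∨ q, u
4. □(¬q → p), u
5. ¬(¬q → p), u
6. ¬q, u
7. ¬p, u
Complete open branch: satisfiable in K.
T-tableau for the formula:
1. ¬(□(¬q → p) → (¬q → p)) ∧ (¬q ∨ q), u
2. ¬(□(¬q → p) → (¬q → p)), u
3. ¬q ∨ q, u
4. □(¬q → p), u
5. ¬(¬q → p), u
6. ¬q, u
7. ¬p, u
8. ¬q → p, u
9. p, u
Accessibility: uRu
Branch closes: p and ¬p both at u.
Every branch closes (one shown): unsatisfiable in T, hence also in S4, S5 (every S4/S5-frame is a T-frame).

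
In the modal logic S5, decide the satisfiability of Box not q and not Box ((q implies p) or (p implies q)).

Unsatisfiable (every branch closes)

1. Box not q and not Box ((q implies p) or (p implies q)), 0
2. Box not q, 0
3. not Box ((q implies p) or (p implies q)), 0
4. not q, 0
5. not ((q implies p) or (p implies q)), 1
6. not (q implies p), 1
7. not (p implies q), 1
8. q, 1
9. not p, 1
10. p, 1
11. not q, 1
Accessibility: 0R0, 0R1, 1R0, 1R1
Branch closes: p and not p both at 1.
All branches of the tableau close; one closing branch shown above.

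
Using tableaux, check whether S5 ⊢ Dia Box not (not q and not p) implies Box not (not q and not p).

Tableau for the negation not (Dia Box not (not q and not p) implies Box not (not q and not p)):
1. not (Dia Box not (not q and not p) implies Box not (not q and not p)), u
2. Dia Box not (not q and not p), u
3. not Box not (not q and not p), u
4. Box not (not q and not p), v
5. not (not q and not p), u
6. not (not q and not p), v
7. p, u
8. p, v
9. not q and not p, w
10. not q, w
11. not p, w
12. not (not q and not p), w
13. p, w
Accessibility: uRu, uRv, uRw, vRu, vRv, vRw, wRu, wRv, wRw
Branch closes: p and not p both at w.
Every branch of the negation's tableau closes; the branch above is one of them.

Valid in S5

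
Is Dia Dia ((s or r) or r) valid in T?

Tableau for the negation not Dia Dia ((s or r) or r):
1. not Dia Dia ((s or r) or r), w0
2. not Dia ((s or r) or r), w0   [neg-Dia-rule on 1 via w0Rw0]
3. not ((s or r) or r), w0   [neg-Dia-rule on 2 via w0Rw0]
4. not (s or r), w0   [neg-or-rule on 3]
5. not r, w0   [neg-or-rule on 3]
6. not s, w0   [neg-or-rule on 4]
Accessibility: w0Rw0
The negation has an open branch (countermodel exists).

No, not valid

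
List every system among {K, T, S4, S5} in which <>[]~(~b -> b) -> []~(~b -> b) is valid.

S4-tableau for the negation ~(<>[]~(~b -> b) -> []~(~b -> b)):
1. ~(<>[]~(~b -> b) -> []~(~b -> b)), u
2. <>[]~(~b -> b), u
3. ~[]~(~b -> b), u
4. []~(~b -> b), v
5. ~(~b -> b), v
6. ~b, v
7. ~b -> b, w
8. b, w
Accessibility: uRu, uRv, uRw, vRv, wRw
Complete open branch: countermodel on an S4-frame, so not valid in S4, nor in K, T (the same frame is also a K-frame and a T-frame).
S5-tableau for the negation ~(<>[]~(~b -> b) -> []~(~b -> b)):
1. ~(<>[]~(~b -> b) -> []~(~b -> b)), u
2. <>[]~(~b -> b), u
3. ~[]~(~b -> b), u
4. []~(~b -> b), v
5. ~(~b -> b), u
6. ~b, u
7. ~(~b -> b), v
8. ~b, v
9. ~b -> b, w
10. ~(~b -> b), w
11. ~b, w
12. b, w
Accessibility: uRu, uRv, uRw, vRu, vRv, vRw, wRu, wRv, wRw
Branch closes: b and ~b both at w.
Every branch closes (one shown): valid in S5.

S5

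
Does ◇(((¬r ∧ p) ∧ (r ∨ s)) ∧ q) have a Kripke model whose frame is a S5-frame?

Yes, satisfiable

1. ◇(((¬r ∧ p) ∧ (r ∨ s)) ∧ q), w0
2. ((¬r ∧ p) ∧ (r ∨ s)) ∧ q, w1
3. (¬r ∧ p) ∧ (r ∨ s), w1
4. q, w1
5. ¬r ∧ p, w1
6. r ∨ s, w1
7. ¬r, w1
8. p, w1
9. s, w1
Accessibility: w0Rw0, w0Rw1, w1Rw0, w1Rw1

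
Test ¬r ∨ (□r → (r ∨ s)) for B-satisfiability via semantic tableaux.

Satisfiable

1. ¬r ∨ (□r → (r ∨ s)), u
2. □r → (r ∨ s), u
3. r ∨ s, u
4. s, u
Accessibility: uRu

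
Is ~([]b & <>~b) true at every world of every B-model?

Valid in B

Tableau for the negation []b & <>~b:
1. []b & <>~b, w0
2. []b, w0
3. <>~b, w0
4. b, w0
5. ~b, w1
6. b, w1
Accessibility: w0Rw0, w0Rw1, w1Rw0, w1Rw1
Branch closes: b and ~b both at w1.
All branches of the negation close; one closing branch shown above.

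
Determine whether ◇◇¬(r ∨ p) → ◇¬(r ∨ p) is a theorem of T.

No, not valid

Tableau for the negation ¬(◇◇¬(r ∨ p) → ◇¬(r ∨ p)):
1. ¬(◇◇¬(r ∨ p) → ◇¬(r ∨ p)), u
2. ◇◇¬(r ∨ p), u   [¬→-rule on 1]
3. ¬◇¬(r ∨ p), u   [¬→-rule on 1]
4. r ∨ p, u   [¬◇-rule on 3 via uRu]
5. p, u   [∨-rule on 4 (branches; this branch)]
6. ◇¬(r ∨ p), v   [◇-rule on 2: fresh world v, uRv]
7. r ∨ p, v   [¬◇-rule on 3 via uRv]
8. p, v   [∨-rule on 7 (branches; this branch)]
9. ¬(r ∨ p), w   [◇-rule on 6: fresh world w, vRw]
10. ¬r, w   [¬∨-rule on 9]
11. ¬p, w   [¬∨-rule on 9]
Accessibility: uRu, uRv, vRv, vRw, wRw
The negation has an open branch (countermodel exists).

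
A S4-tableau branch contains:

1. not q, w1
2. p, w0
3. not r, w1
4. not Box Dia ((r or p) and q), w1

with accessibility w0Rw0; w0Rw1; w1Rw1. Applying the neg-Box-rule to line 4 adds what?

a fresh world w2 with w1Rw2, and not Dia ((r or p) and q) at w2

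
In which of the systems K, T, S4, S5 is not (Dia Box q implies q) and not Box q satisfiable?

S4-tableau for the formula:
1. not (Dia Box q implies q) and not Box q, w0
2. not (Dia Box q implies q), w0
3. not Box q, w0
4. Dia Box q, w0
5. not q, w0
6. not q, w1
7. Box q, w2
8. q, w2
Accessibility: w0Rw0, w0Rw1, w0Rw2, w1Rw1, w2Rw2
Complete open branch: satisfiable in S4, hence also in K, T (this S4-model is also a K-model and a T-model).
S5-tableau for the formula:
1. not (Dia Box q implies q) and not Box q, w0
2. not (Dia Box q implies q), w0
3. not Box q, w0
4. Dia Box q, w0
5. not q, w0
6. not q, w1
7. Box q, w2
8. q, w0
Accessibility: w0Rw0, w0Rw1, w0Rw2, w1Rw0, w1Rw1, w1Rw2, w2Rw0, w2Rw1, w2Rw2
Branch closes: q and not q both at w0.
Every branch closes (one shown): unsatisfiable in S5.

K, T, S4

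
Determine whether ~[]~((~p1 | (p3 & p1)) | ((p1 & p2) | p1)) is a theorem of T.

Tableau for the negation []~((~p1 | (p3 & p1)) | ((p1 & p2) | p1)):
1. []~((~p1 | (p3 & p1)) | ((p1 & p2) | p1)), 0
2. ~((~p1 | (p3 & p1)) | ((p1 & p2) | p1)), 0   [[]-rule on 1 via 0R0]
3. ~(~p1 | (p3 & p1)), 0   [~|-rule on 2]
4. ~((p1 & p2) | p1), 0   [~|-rule on 2]
5. p1, 0   [~|-rule on 3]
6. ~(p3 & p1), 0   [~|-rule on 3]
7. ~(p1 & p2), 0   [~|-rule on 4]
8. ~p1, 0   [~|-rule on 4]
Accessibility: 0R0
Branch closes: p1 and ~p1 both at 0.
Every branch of the negation's tableau closes; the branch above is one of them.

Yes, valid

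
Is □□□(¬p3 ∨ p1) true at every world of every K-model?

Tableau for the negation ¬□□□(¬p3 ∨ p1):
1. ¬□□□(¬p3 ∨ p1), w0
2. ¬□□(¬p3 ∨ p1), w1
3. ¬□(¬p3 ∨ p1), w2
4. ¬(¬p3 ∨ p1), w3
5. p3, w3
6. ¬p1, w3
Accessibility: w0Rw1, w1Rw2, w2Rw3
The negation has an open branch (countermodel exists).

Not valid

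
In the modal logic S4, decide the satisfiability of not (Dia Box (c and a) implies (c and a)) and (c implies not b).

1. not (Dia Box (c and a) implies (c and a)) and (c implies not b), 0
2. not (Dia Box (c and a) implies (c and a)), 0
3. c implies not b, 0
4. Dia Box (c and a), 0
5. not (c and a), 0
6. not b, 0
7. not a, 0
8. Box (c and a), 1
9. c and a, 1
10. c, 1
11. a, 1
Accessibility: 0R0, 0R1, 1R1

Yes, satisfiable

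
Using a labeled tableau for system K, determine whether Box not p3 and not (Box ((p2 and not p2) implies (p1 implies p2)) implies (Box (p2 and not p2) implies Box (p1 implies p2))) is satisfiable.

Unsatisfiable

1. Box not p3 and not (Box ((p2 and not p2) implies (p1 implies p2)) implies (Box (p2 and not p2) implies Box (p1 implies p2))), w0
2. Box not p3, w0   [and-rule on 1]
3. not (Box ((p2 and not p2) implies (p1 implies p2)) implies (Box (p2 and not p2) implies Box (p1 implies p2))), w0   [and-rule on 1]
4. Box ((p2 and not p2) implies (p1 implies p2)), w0   [neg-implies-rule on 3]
5. not (Box (p2 and not p2) implies Box (p1 implies p2)), w0   [neg-implies-rule on 3]
6. Box (p2 and not p2), w0   [neg-implies-rule on 5]
7. not Box (p1 implies p2), w0   [neg-implies-rule on 5]
8. not (p1 implies p2), w1   [neg-Box-rule on 7: fresh world w1, w0Rw1]
9. p1, w1   [neg-implies-rule on 8]
10. not p2, w1   [neg-implies-rule on 8]
11. not p3, w1   [Box-rule on 2 via w0Rw1]
12. (p2 and not p2) implies (p1 implies p2), w1   [Box-rule on 4 via w0Rw1]
13. p2 and not p2, w1   [Box-rule on 6 via w0Rw1]
14. p2, w1   [and-rule on 13]
Accessibility: w0Rw1
Branch closes: p2 and not p2 both at w1.
Every branch closes; the branch above is one of them.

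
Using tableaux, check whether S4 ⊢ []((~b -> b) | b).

Tableau for the negation ~[]((~b -> b) | b):
1. ~[]((~b -> b) | b), u
2. ~((~b -> b) | b), v
3. ~(~b -> b), v
4. ~b, v
Accessibility: uRu, uRv, vRv
The negation has an open branch (countermodel exists).

No, not valid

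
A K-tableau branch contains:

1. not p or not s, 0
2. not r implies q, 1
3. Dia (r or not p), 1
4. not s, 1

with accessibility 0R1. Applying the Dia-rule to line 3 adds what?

a fresh world 2 with 1R2, and r or not p at 2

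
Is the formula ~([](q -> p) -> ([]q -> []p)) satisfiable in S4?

Unsatisfiable

1. ~([](q -> p) -> ([]q -> []p)), 0
2. [](q -> p), 0
3. ~([]q -> []p), 0
4. []q, 0
5. ~[]p, 0
6. q -> p, 0
7. q, 0
8. p, 0
9. ~p, 1
10. q -> p, 1
11. q, 1
12. p, 1
Accessibility: 0R0, 0R1, 1R1
Branch closes: p and ~p both at 1.
All branches of the tableau close; one closing branch shown above.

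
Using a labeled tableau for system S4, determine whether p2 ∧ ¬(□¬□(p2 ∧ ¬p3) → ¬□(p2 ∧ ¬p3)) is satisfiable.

1. p2 ∧ ¬(□¬□(p2 ∧ ¬p3) → ¬□(p2 ∧ ¬p3)), u
2. p2, u
3. ¬(□¬□(p2 ∧ ¬p3) → ¬□(p2 ∧ ¬p3)), u
4. □¬□(p2 ∧ ¬p3), u
5. □(p2 ∧ ¬p3), u
6. ¬□(p2 ∧ ¬p3), u
7. p2 ∧ ¬p3, u
8. ¬p3, u
9. ¬(p2 ∧ ¬p3), v
10. ¬□(p2 ∧ ¬p3), v
11. p2 ∧ ¬p3, v
12. p2, v
13. ¬p3, v
14. p3, v
Accessibility: uRu, uRv, vRv
Branch closes: p3 and ¬p3 both at v.
(One branch shown.) All branches close.

Unsatisfiable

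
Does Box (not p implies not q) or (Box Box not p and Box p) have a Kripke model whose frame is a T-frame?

1. Box (not p implies not q) or (Box Box not p and Box p), u
2. Box (not p implies not q), u
3. not p implies not q, u
4. not q, u
Accessibility: uRu

Satisfiable (open branch found)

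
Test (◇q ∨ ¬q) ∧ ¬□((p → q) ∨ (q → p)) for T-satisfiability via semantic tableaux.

Unsatisfiable (every branch closes)

1. (◇q ∨ ¬q) ∧ ¬□((p → q) ∨ (q → p)), u
2. ◇q ∨ ¬q, u
3. ¬□((p → q) ∨ (q → p)), u
4. ¬q, u
5. ¬((p → q) ∨ (q → p)), v
6. ¬(p → q), v
7. ¬(q → p), v
8. p, v
9. ¬q, v
10. q, v
11. ¬p, v
Accessibility: uRu, uRv, vRv
Branch closes: q and ¬q both at v.
All branches of the tableau close; one closing branch shown above.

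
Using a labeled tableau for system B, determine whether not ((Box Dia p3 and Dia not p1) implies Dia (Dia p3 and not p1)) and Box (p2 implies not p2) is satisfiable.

1. not ((Box Dia p3 and Dia not p1) implies Dia (Dia p3 and not p1)) and Box (p2 implies not p2), u
2. not ((Box Dia p3 and Dia not p1) implies Dia (Dia p3 and not p1)), u
3. Box (p2 implies not p2), u
4. Box Dia p3 and Dia not p1, u
5. not Dia (Dia p3 and not p1), u
6. Box Dia p3, u
7. Dia not p1, u
8. p2 implies not p2, u
9. not (Dia p3 and not p1), u
10. Dia p3, u
11. not p2, u
12. p1, u
13. not p1, v
14. p2 implies not p2, v
15. not (Dia p3 and not p1), v
16. Dia p3, v
17. not p2, v
18. not Dia p3, v
19. not p3, u
20. not p3, v
21. p3, w
22. p2 implies not p2, w
23. not (Dia p3 and not p1), w
24. Dia p3, w
25. not p2, w
26. p1, w
27. p3, x
28. not p3, x
Accessibility: uRu, uRv, uRw, vRu, vRv, vRx, wRu, wRw, xRv, xRx
Branch closes: p3 and not p3 both at x.
(One branch shown.) All branches close.

Unsatisfiable (every branch closes)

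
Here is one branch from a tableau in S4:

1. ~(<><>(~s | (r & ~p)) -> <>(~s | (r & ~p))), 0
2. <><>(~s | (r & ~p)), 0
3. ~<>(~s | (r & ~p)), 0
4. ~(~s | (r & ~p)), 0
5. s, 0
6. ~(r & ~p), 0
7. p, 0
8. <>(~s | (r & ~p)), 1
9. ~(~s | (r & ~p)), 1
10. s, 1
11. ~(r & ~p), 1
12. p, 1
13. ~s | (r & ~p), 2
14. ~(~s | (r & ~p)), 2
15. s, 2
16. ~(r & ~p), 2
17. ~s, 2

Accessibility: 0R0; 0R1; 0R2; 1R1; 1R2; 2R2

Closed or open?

Closed

Both s and ~s appear at 2.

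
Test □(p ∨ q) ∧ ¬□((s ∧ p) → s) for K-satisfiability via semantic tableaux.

1. □(p ∨ q) ∧ ¬□((s ∧ p) → s), u
2. □(p ∨ q), u
3. ¬□((s ∧ p) → s), u
4. ¬((s ∧ p) → s), v
5. s ∧ p, v
6. ¬s, v
7. s, v
8. p, v
Accessibility: uRv
Branch closes: s and ¬s both at v.
Every branch closes; the branch above is one of them.

No, unsatisfiable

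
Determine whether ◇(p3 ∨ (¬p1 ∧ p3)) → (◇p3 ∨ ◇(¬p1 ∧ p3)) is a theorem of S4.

Valid in S4

Tableau for the negation ¬(◇(p3 ∨ (¬p1 ∧ p3)) → (◇p3 ∨ ◇(¬p1 ∧ p3))):
1. ¬(◇(p3 ∨ (¬p1 ∧ p3)) → (◇p3 ∨ ◇(¬p1 ∧ p3))), 0
2. ◇(p3 ∨ (¬p1 ∧ p3)), 0
3. ¬(◇p3 ∨ ◇(¬p1 ∧ p3)), 0
4. ¬◇p3, 0
5. ¬◇(¬p1 ∧ p3), 0
6. ¬p3, 0
7. ¬(¬p1 ∧ p3), 0
8. p3 ∨ (¬p1 ∧ p3), 1
9. ¬p3, 1
10. ¬(¬p1 ∧ p3), 1
11. ¬p1 ∧ p3, 1
12. ¬p1, 1
13. p3, 1
Accessibility: 0R0, 0R1, 1R1
Branch closes: p3 and ¬p3 both at 1.
Every branch of the negation's tableau closes; the branch above is one of them.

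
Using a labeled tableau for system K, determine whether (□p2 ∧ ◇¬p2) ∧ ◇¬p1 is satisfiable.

Unsatisfiable (every branch closes)

1. (□p2 ∧ ◇¬p2) ∧ ◇¬p1, w0
2. □p2 ∧ ◇¬p2, w0   [∧-rule on 1]
3. ◇¬p1, w0   [∧-rule on 1]
4. □p2, w0   [∧-rule on 2]
5. ◇¬p2, w0   [∧-rule on 2]
6. ¬p1, w1   [◇-rule on 3: fresh world w1, w0Rw1]
7. p2, w1   [□-rule on 4 via w0Rw1]
8. ¬p2, w2   [◇-rule on 5: fresh world w2, w0Rw2]
9. p2, w2   [□-rule on 4 via w0Rw2]
Accessibility: w0Rw1, w0Rw2
Branch closes: p2 and ¬p2 both at w2.
Every branch closes; the branch above is one of them.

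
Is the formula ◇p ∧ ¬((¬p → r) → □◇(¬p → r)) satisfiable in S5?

1. ◇p ∧ ¬((¬p → r) → □◇(¬p → r)), w0
2. ◇p, w0
3. ¬((¬p → r) → □◇(¬p → r)), w0
4. ¬p → r, w0
5. ¬□◇(¬p → r), w0
6. r, w0
7. p, w1
8. ¬◇(¬p → r), w2
9. ¬(¬p → r), w0
10. ¬p, w0
11. ¬r, w0
Accessibility: w0Rw0, w0Rw1, w0Rw2, w1Rw0, w1Rw1, w1Rw2, w2Rw0, w2Rw1, w2Rw2
Branch closes: r and ¬r both at w0.
(One branch shown.) All branches close.

No, unsatisfiable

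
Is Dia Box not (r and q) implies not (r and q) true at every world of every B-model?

Valid

Tableau for the negation not (Dia Box not (r and q) implies not (r and q)):
1. not (Dia Box not (r and q) implies not (r and q)), 0
2. Dia Box not (r and q), 0
3. r and q, 0
4. r, 0
5. q, 0
6. Box not (r and q), 1
7. not (r and q), 0
8. not (r and q), 1
9. not q, 0
Accessibility: 0R0, 0R1, 1R0, 1R1
Branch closes: q and not q both at 0.
Every branch of the negation's tableau closes; the branch above is one of them.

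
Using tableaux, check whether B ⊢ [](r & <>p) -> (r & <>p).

Tableau for the negation ~([](r & <>p) -> (r & <>p)):
1. ~([](r & <>p) -> (r & <>p)), w0
2. [](r & <>p), w0
3. ~(r & <>p), w0
4. r & <>p, w0
5. r, w0
6. <>p, w0
7. ~<>p, w0
8. ~p, w0
9. p, w1
10. r & <>p, w1
11. r, w1
12. <>p, w1
13. ~p, w1
Accessibility: w0Rw0, w0Rw1, w1Rw0, w1Rw1
Branch closes: p and ~p both at w1.
Every branch of the negation's tableau closes; the branch above is one of them.

Valid in B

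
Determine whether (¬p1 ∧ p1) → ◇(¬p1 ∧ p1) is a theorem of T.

Valid in T

Tableau for the negation ¬((¬p1 ∧ p1) → ◇(¬p1 ∧ p1)):
1. ¬((¬p1 ∧ p1) → ◇(¬p1 ∧ p1)), w0
2. ¬p1 ∧ p1, w0   [¬→-rule on 1]
3. ¬◇(¬p1 ∧ p1), w0   [¬→-rule on 1]
4. ¬p1, w0   [∧-rule on 2]
5. p1, w0   [∧-rule on 2]
Accessibility: w0Rw0
Branch closes: p1 and ¬p1 both at w0.
All branches of the negation close; one closing branch shown above.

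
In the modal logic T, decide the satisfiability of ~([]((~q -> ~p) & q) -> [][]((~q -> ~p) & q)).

1. ~([]((~q -> ~p) & q) -> [][]((~q -> ~p) & q)), 0
2. []((~q -> ~p) & q), 0
3. ~[][]((~q -> ~p) & q), 0
4. (~q -> ~p) & q, 0
5. ~q -> ~p, 0
6. q, 0
7. ~p, 0
8. ~[]((~q -> ~p) & q), 1
9. (~q -> ~p) & q, 1
10. ~q -> ~p, 1
11. q, 1
12. ~p, 1
13. ~((~q -> ~p) & q), 2
14. ~q, 2
Accessibility: 0R0, 0R1, 1R1, 1R2, 2R2

Yes, satisfiable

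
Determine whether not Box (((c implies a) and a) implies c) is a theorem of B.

Not valid

Tableau for the negation Box (((c implies a) and a) implies c):
1. Box (((c implies a) and a) implies c), w0
2. ((c implies a) and a) implies c, w0   [Box-rule on 1 via w0Rw0]
3. c, w0   [implies-rule on 2 (branches; this branch)]
Accessibility: w0Rw0
The negation has an open branch (countermodel exists).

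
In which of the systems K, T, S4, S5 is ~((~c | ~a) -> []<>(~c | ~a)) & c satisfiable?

K, T, S4

S4-tableau for the formula:
1. ~((~c | ~a) -> []<>(~c | ~a)) & c, w0
2. ~((~c | ~a) -> []<>(~c | ~a)), w0
3. c, w0
4. ~c | ~a, w0
5. ~[]<>(~c | ~a), w0
6. ~a, w0
7. ~<>(~c | ~a), w1
8. ~(~c | ~a), w1
9. c, w1
10. a, w1
Accessibility: w0Rw0, w0Rw1, w1Rw1
Complete open branch: satisfiable in S4, hence also in K, T (this S4-model is also a K-model and a T-model).
S5-tableau for the formula:
1. ~((~c | ~a) -> []<>(~c | ~a)) & c, w0
2. ~((~c | ~a) -> []<>(~c | ~a)), w0
3. c, w0
4. ~c | ~a, w0
5. ~[]<>(~c | ~a), w0
6. ~a, w0
7. ~<>(~c | ~a), w1
8. ~(~c | ~a), w0
9. a, w0
Accessibility: w0Rw0, w0Rw1, w1Rw0, w1Rw1
Branch closes: a and ~a both at w0.
Every branch closes (one shown): unsatisfiable in S5.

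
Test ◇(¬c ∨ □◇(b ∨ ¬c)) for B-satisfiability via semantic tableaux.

1. ◇(¬c ∨ □◇(b ∨ ¬c)), w0
2. ¬c ∨ □◇(b ∨ ¬c), w1
3. □◇(b ∨ ¬c), w1
4. ◇(b ∨ ¬c), w0
5. ◇(b ∨ ¬c), w1
6. b ∨ ¬c, w2
7. ¬c, w2
8. b ∨ ¬c, w3
9. ◇(b ∨ ¬c), w3
10. ¬c, w3
11. b ∨ ¬c, w4
12. ¬c, w4
Accessibility: w0Rw0, w0Rw1, w0Rw2, w1Rw0, w1Rw1, w1Rw3, w2Rw0, w2Rw2, w3Rw1, w3Rw3, w3Rw4, w4Rw3, w4Rw4

Satisfiable (open branch found)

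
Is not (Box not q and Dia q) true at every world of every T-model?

Tableau for the negation Box not q and Dia q:
1. Box not q and Dia q, w0
2. Box not q, w0
3. Dia q, w0
4. not q, w0
5. q, w1
6. not q, w1
Accessibility: w0Rw0, w0Rw1, w1Rw1
Branch closes: q and not q both at w1.
All branches of the negation close; one closing branch shown above.

Yes, valid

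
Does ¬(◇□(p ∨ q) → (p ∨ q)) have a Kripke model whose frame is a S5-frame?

1. ¬(◇□(p ∨ q) → (p ∨ q)), w0
2. ◇□(p ∨ q), w0   [¬→-rule on 1]
3. ¬(p ∨ q), w0   [¬→-rule on 1]
4. ¬p, w0   [¬∨-rule on 3]
5. ¬q, w0   [¬∨-rule on 3]
6. □(p ∨ q), w1   [◇-rule on 2: fresh world w1, w0Rw1]
7. p ∨ q, w0   [□-rule on 6 via w1Rw0]
8. p ∨ q, w1   [□-rule on 6 via w1Rw1]
9. q, w0   [∨-rule on 7 (branches; this branch)]
Accessibility: w0Rw0, w0Rw1, w1Rw0, w1Rw1
Branch closes: q and ¬q both at w0.
All branches of the tableau close; one closing branch shown above.

No, unsatisfiable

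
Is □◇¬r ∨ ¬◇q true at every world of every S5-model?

Not valid

Tableau for the negation ¬(□◇¬r ∨ ¬◇q):
1. ¬(□◇¬r ∨ ¬◇q), u
2. ¬□◇¬r, u   [¬∨-rule on 1]
3. ◇q, u   [¬∨-rule on 1]
4. ¬◇¬r, v   [¬□-rule on 2: fresh world v, uRv]
5. r, u   [¬◇-rule on 4 via vRu]
6. r, v   [¬◇-rule on 4 via vRv]
7. q, w   [◇-rule on 3: fresh world w, uRw]
8. r, w   [¬◇-rule on 4 via vRw]
Accessibility: uRu, uRv, uRw, vRu, vRv, vRw, wRu, wRv, wRw
The negation has an open branch (countermodel exists).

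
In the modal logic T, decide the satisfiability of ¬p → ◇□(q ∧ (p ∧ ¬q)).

Satisfiable

1. ¬p → ◇□(q ∧ (p ∧ ¬q)), w0
2. p, w0
Accessibility: w0Rw0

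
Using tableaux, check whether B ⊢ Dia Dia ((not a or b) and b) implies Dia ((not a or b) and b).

Tableau for the negation not (Dia Dia ((not a or b) and b) implies Dia ((not a or b) and b)):
1. not (Dia Dia ((not a or b) and b) implies Dia ((not a or b) and b)), 0
2. Dia Dia ((not a or b) and b), 0
3. not Dia ((not a or b) and b), 0
4. not ((not a or b) and b), 0
5. not b, 0
6. Dia ((not a or b) and b), 1
7. not ((not a or b) and b), 1
8. not b, 1
9. (not a or b) and b, 2
10. not a or b, 2
11. b, 2
Accessibility: 0R0, 0R1, 1R0, 1R1, 1R2, 2R1, 2R2
The negation has an open branch (countermodel exists).

No, not valid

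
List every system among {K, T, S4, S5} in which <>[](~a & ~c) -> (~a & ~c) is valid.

S4-tableau for the negation ~(<>[](~a & ~c) -> (~a & ~c)):
1. ~(<>[](~a & ~c) -> (~a & ~c)), w0
2. <>[](~a & ~c), w0
3. ~(~a & ~c), w0
4. c, w0
5. [](~a & ~c), w1
6. ~a & ~c, w1
7. ~a, w1
8. ~c, w1
Accessibility: w0Rw0, w0Rw1, w1Rw1
Complete open branch: countermodel on an S4-frame, so not valid in S4, nor in K, T (the same frame is also a K-frame and a T-frame).
S5-tableau for the negation ~(<>[](~a & ~c) -> (~a & ~c)):
1. ~(<>[](~a & ~c) -> (~a & ~c)), w0
2. <>[](~a & ~c), w0
3. ~(~a & ~c), w0
4. c, w0
5. [](~a & ~c), w1
6. ~a & ~c, w0
7. ~a, w0
8. ~c, w0
Accessibility: w0Rw0, w0Rw1, w1Rw0, w1Rw1
Branch closes: c and ~c both at w0.
Every branch closes (one shown): valid in S5.

S5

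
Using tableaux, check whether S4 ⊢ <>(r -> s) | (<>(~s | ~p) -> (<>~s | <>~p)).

Tableau for the negation ~(<>(r -> s) | (<>(~s | ~p) -> (<>~s | <>~p))):
1. ~(<>(r -> s) | (<>(~s | ~p) -> (<>~s | <>~p))), u
2. ~<>(r -> s), u
3. ~(<>(~s | ~p) -> (<>~s | <>~p)), u
4. <>(~s | ~p), u
5. ~(<>~s | <>~p), u
6. ~<>~s, u
7. ~<>~p, u
8. ~(r -> s), u
9. r, u
10. ~s, u
11. s, u
Accessibility: uRu
Branch closes: s and ~s both at u.
Every branch of the negation's tableau closes; the branch above is one of them.

Yes, valid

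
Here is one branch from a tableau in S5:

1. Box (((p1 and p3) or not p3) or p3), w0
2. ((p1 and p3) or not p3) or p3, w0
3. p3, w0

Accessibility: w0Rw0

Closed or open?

Open

No world carries both an atom and its negation.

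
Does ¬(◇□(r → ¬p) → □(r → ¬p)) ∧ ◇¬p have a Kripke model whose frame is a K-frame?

1. ¬(◇□(r → ¬p) → □(r → ¬p)) ∧ ◇¬p, 0
2. ¬(◇□(r → ¬p) → □(r → ¬p)), 0
3. ◇¬p, 0
4. ◇□(r → ¬p), 0
5. ¬□(r → ¬p), 0
6. ¬p, 1
7. □(r → ¬p), 2
8. ¬(r → ¬p), 3
9. r, 3
10. p, 3
Accessibility: 0R1, 0R2, 0R3

Satisfiable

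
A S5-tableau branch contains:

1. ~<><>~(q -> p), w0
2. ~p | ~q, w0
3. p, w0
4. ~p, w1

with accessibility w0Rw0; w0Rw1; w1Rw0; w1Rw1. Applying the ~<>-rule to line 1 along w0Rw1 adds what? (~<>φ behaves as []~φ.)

~<>φ behaves as []~φ: propagate the negated body to each accessible world.

~<>~(q -> p), w1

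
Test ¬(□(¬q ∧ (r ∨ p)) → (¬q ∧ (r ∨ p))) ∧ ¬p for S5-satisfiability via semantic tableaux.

Unsatisfiable (every branch closes)

1. ¬(□(¬q ∧ (r ∨ p)) → (¬q ∧ (r ∨ p))) ∧ ¬p, w0
2. ¬(□(¬q ∧ (r ∨ p)) → (¬q ∧ (r ∨ p))), w0
3. ¬p, w0
4. □(¬q ∧ (r ∨ p)), w0
5. ¬(¬q ∧ (r ∨ p)), w0
6. ¬q ∧ (r ∨ p), w0
7. ¬q, w0
8. r ∨ p, w0
9. ¬(r ∨ p), w0
10. ¬r, w0
11. p, w0
Accessibility: w0Rw0
Branch closes: p and ¬p both at w0.
(One branch shown.) All branches close.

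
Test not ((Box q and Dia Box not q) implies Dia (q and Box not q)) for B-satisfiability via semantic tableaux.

No, unsatisfiable

1. not ((Box q and Dia Box not q) implies Dia (q and Box not q)), w0
2. Box q and Dia Box not q, w0
3. not Dia (q and Box not q), w0
4. Box q, w0
5. Dia Box not q, w0
6. not (q and Box not q), w0
7. q, w0
8. not Box not q, w0
9. Box not q, w1
10. not (q and Box not q), w1
11. q, w1
12. not q, w0
Accessibility: w0Rw0, w0Rw1, w1Rw0, w1Rw1
Branch closes: q and not q both at w0.
All branches of the tableau close; one closing branch shown above.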